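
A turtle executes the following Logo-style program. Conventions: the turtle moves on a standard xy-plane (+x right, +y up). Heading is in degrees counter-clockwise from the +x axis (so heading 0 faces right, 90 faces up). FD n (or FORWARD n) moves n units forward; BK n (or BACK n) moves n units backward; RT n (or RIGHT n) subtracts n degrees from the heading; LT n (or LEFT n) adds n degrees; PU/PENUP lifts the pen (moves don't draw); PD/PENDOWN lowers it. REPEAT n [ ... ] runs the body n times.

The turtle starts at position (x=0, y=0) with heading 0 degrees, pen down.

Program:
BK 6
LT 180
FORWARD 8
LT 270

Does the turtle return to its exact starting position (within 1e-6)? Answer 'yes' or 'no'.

Answer: no

Derivation:
Executing turtle program step by step:
Start: pos=(0,0), heading=0, pen down
BK 6: (0,0) -> (-6,0) [heading=0, draw]
LT 180: heading 0 -> 180
FD 8: (-6,0) -> (-14,0) [heading=180, draw]
LT 270: heading 180 -> 90
Final: pos=(-14,0), heading=90, 2 segment(s) drawn

Start position: (0, 0)
Final position: (-14, 0)
Distance = 14; >= 1e-6 -> NOT closed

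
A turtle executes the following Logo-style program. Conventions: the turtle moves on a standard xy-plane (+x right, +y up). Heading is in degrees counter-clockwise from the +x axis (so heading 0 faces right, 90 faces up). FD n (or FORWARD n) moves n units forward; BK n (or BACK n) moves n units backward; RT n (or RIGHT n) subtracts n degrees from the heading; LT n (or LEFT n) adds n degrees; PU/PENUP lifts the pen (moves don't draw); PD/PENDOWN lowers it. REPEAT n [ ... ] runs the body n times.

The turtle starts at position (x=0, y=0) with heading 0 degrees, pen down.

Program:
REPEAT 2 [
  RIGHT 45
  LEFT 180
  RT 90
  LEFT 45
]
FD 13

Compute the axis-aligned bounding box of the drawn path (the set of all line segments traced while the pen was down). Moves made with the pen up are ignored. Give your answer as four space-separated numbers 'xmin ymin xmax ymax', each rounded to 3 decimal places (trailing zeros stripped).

Answer: -13 0 0 0

Derivation:
Executing turtle program step by step:
Start: pos=(0,0), heading=0, pen down
REPEAT 2 [
  -- iteration 1/2 --
  RT 45: heading 0 -> 315
  LT 180: heading 315 -> 135
  RT 90: heading 135 -> 45
  LT 45: heading 45 -> 90
  -- iteration 2/2 --
  RT 45: heading 90 -> 45
  LT 180: heading 45 -> 225
  RT 90: heading 225 -> 135
  LT 45: heading 135 -> 180
]
FD 13: (0,0) -> (-13,0) [heading=180, draw]
Final: pos=(-13,0), heading=180, 1 segment(s) drawn

Segment endpoints: x in {-13, 0}, y in {0, 0}
xmin=-13, ymin=0, xmax=0, ymax=0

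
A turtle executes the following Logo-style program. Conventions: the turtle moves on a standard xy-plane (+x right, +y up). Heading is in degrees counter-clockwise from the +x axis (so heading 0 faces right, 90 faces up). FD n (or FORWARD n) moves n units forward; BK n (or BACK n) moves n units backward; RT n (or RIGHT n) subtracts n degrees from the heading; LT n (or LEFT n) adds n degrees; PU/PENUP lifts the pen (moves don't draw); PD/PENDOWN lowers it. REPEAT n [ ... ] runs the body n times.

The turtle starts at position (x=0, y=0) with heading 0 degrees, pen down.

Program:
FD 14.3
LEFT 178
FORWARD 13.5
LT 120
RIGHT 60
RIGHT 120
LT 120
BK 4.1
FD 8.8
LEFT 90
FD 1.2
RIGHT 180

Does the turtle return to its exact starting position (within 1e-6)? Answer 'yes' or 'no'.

Executing turtle program step by step:
Start: pos=(0,0), heading=0, pen down
FD 14.3: (0,0) -> (14.3,0) [heading=0, draw]
LT 178: heading 0 -> 178
FD 13.5: (14.3,0) -> (0.808,0.471) [heading=178, draw]
LT 120: heading 178 -> 298
RT 60: heading 298 -> 238
RT 120: heading 238 -> 118
LT 120: heading 118 -> 238
BK 4.1: (0.808,0.471) -> (2.981,3.948) [heading=238, draw]
FD 8.8: (2.981,3.948) -> (-1.682,-3.515) [heading=238, draw]
LT 90: heading 238 -> 328
FD 1.2: (-1.682,-3.515) -> (-0.665,-4.151) [heading=328, draw]
RT 180: heading 328 -> 148
Final: pos=(-0.665,-4.151), heading=148, 5 segment(s) drawn

Start position: (0, 0)
Final position: (-0.665, -4.151)
Distance = 4.203; >= 1e-6 -> NOT closed

Answer: no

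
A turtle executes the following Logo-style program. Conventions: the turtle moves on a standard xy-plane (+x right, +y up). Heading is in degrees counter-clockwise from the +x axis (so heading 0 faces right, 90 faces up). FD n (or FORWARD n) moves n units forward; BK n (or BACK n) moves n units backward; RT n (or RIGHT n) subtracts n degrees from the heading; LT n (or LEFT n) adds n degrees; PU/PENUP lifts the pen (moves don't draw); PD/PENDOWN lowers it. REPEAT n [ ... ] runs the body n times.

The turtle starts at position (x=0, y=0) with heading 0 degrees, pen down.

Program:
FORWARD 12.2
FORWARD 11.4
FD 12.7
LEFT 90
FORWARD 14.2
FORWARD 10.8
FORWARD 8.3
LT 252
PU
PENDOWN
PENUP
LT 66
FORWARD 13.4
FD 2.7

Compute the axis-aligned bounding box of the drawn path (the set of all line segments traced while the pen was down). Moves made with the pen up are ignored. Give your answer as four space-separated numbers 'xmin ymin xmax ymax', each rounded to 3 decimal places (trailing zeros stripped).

Executing turtle program step by step:
Start: pos=(0,0), heading=0, pen down
FD 12.2: (0,0) -> (12.2,0) [heading=0, draw]
FD 11.4: (12.2,0) -> (23.6,0) [heading=0, draw]
FD 12.7: (23.6,0) -> (36.3,0) [heading=0, draw]
LT 90: heading 0 -> 90
FD 14.2: (36.3,0) -> (36.3,14.2) [heading=90, draw]
FD 10.8: (36.3,14.2) -> (36.3,25) [heading=90, draw]
FD 8.3: (36.3,25) -> (36.3,33.3) [heading=90, draw]
LT 252: heading 90 -> 342
PU: pen up
PD: pen down
PU: pen up
LT 66: heading 342 -> 48
FD 13.4: (36.3,33.3) -> (45.266,43.258) [heading=48, move]
FD 2.7: (45.266,43.258) -> (47.073,45.265) [heading=48, move]
Final: pos=(47.073,45.265), heading=48, 6 segment(s) drawn

Segment endpoints: x in {0, 12.2, 23.6, 36.3}, y in {0, 14.2, 25, 33.3}
xmin=0, ymin=0, xmax=36.3, ymax=33.3

Answer: 0 0 36.3 33.3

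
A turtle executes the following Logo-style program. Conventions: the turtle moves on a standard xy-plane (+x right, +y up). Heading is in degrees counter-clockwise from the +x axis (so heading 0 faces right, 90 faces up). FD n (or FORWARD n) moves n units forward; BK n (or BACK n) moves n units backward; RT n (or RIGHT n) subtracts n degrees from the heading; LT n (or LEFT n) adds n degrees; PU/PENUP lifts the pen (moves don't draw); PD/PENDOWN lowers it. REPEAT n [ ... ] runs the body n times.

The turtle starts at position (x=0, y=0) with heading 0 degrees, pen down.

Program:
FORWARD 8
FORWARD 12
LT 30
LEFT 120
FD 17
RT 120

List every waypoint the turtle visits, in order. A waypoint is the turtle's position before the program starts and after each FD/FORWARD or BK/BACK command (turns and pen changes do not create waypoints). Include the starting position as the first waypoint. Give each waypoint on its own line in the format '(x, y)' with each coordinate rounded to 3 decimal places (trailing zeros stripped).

Executing turtle program step by step:
Start: pos=(0,0), heading=0, pen down
FD 8: (0,0) -> (8,0) [heading=0, draw]
FD 12: (8,0) -> (20,0) [heading=0, draw]
LT 30: heading 0 -> 30
LT 120: heading 30 -> 150
FD 17: (20,0) -> (5.278,8.5) [heading=150, draw]
RT 120: heading 150 -> 30
Final: pos=(5.278,8.5), heading=30, 3 segment(s) drawn
Waypoints (4 total):
(0, 0)
(8, 0)
(20, 0)
(5.278, 8.5)

Answer: (0, 0)
(8, 0)
(20, 0)
(5.278, 8.5)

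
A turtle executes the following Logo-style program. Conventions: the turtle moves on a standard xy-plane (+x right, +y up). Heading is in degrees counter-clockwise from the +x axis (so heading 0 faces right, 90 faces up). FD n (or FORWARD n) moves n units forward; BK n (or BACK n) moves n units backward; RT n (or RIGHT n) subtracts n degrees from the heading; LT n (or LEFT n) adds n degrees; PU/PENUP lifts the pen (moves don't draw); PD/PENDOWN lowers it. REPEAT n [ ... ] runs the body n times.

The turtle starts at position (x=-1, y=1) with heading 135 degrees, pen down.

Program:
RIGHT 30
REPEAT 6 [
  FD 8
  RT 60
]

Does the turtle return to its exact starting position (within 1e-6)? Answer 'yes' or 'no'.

Executing turtle program step by step:
Start: pos=(-1,1), heading=135, pen down
RT 30: heading 135 -> 105
REPEAT 6 [
  -- iteration 1/6 --
  FD 8: (-1,1) -> (-3.071,8.727) [heading=105, draw]
  RT 60: heading 105 -> 45
  -- iteration 2/6 --
  FD 8: (-3.071,8.727) -> (2.586,14.384) [heading=45, draw]
  RT 60: heading 45 -> 345
  -- iteration 3/6 --
  FD 8: (2.586,14.384) -> (10.314,12.314) [heading=345, draw]
  RT 60: heading 345 -> 285
  -- iteration 4/6 --
  FD 8: (10.314,12.314) -> (12.384,4.586) [heading=285, draw]
  RT 60: heading 285 -> 225
  -- iteration 5/6 --
  FD 8: (12.384,4.586) -> (6.727,-1.071) [heading=225, draw]
  RT 60: heading 225 -> 165
  -- iteration 6/6 --
  FD 8: (6.727,-1.071) -> (-1,1) [heading=165, draw]
  RT 60: heading 165 -> 105
]
Final: pos=(-1,1), heading=105, 6 segment(s) drawn

Start position: (-1, 1)
Final position: (-1, 1)
Distance = 0; < 1e-6 -> CLOSED

Answer: yes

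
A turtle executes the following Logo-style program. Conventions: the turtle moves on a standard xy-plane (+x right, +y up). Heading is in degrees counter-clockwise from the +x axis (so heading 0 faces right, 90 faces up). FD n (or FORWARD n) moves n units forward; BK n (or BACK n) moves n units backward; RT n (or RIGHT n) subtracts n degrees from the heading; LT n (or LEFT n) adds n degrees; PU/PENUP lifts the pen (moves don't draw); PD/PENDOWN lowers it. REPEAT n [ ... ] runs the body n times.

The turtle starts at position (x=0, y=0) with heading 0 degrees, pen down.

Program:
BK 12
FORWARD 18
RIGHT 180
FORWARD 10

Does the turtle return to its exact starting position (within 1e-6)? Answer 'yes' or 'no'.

Executing turtle program step by step:
Start: pos=(0,0), heading=0, pen down
BK 12: (0,0) -> (-12,0) [heading=0, draw]
FD 18: (-12,0) -> (6,0) [heading=0, draw]
RT 180: heading 0 -> 180
FD 10: (6,0) -> (-4,0) [heading=180, draw]
Final: pos=(-4,0), heading=180, 3 segment(s) drawn

Start position: (0, 0)
Final position: (-4, 0)
Distance = 4; >= 1e-6 -> NOT closed

Answer: no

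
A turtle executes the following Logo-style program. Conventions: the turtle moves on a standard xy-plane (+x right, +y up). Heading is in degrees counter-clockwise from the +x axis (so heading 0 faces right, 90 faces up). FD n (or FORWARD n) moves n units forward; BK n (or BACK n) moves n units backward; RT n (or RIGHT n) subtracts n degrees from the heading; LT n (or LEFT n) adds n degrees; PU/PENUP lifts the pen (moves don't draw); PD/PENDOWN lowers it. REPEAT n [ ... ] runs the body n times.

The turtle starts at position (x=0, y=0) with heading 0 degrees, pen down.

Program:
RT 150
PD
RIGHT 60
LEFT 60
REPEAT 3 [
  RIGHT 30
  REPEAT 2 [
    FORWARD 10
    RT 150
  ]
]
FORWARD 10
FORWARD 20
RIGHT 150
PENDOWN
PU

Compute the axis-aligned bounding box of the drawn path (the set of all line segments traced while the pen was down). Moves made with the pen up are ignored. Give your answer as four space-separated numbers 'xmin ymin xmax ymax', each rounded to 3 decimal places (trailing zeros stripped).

Answer: -10 -15.981 5 10

Derivation:
Executing turtle program step by step:
Start: pos=(0,0), heading=0, pen down
RT 150: heading 0 -> 210
PD: pen down
RT 60: heading 210 -> 150
LT 60: heading 150 -> 210
REPEAT 3 [
  -- iteration 1/3 --
  RT 30: heading 210 -> 180
  REPEAT 2 [
    -- iteration 1/2 --
    FD 10: (0,0) -> (-10,0) [heading=180, draw]
    RT 150: heading 180 -> 30
    -- iteration 2/2 --
    FD 10: (-10,0) -> (-1.34,5) [heading=30, draw]
    RT 150: heading 30 -> 240
  ]
  -- iteration 2/3 --
  RT 30: heading 240 -> 210
  REPEAT 2 [
    -- iteration 1/2 --
    FD 10: (-1.34,5) -> (-10,0) [heading=210, draw]
    RT 150: heading 210 -> 60
    -- iteration 2/2 --
    FD 10: (-10,0) -> (-5,8.66) [heading=60, draw]
    RT 150: heading 60 -> 270
  ]
  -- iteration 3/3 --
  RT 30: heading 270 -> 240
  REPEAT 2 [
    -- iteration 1/2 --
    FD 10: (-5,8.66) -> (-10,0) [heading=240, draw]
    RT 150: heading 240 -> 90
    -- iteration 2/2 --
    FD 10: (-10,0) -> (-10,10) [heading=90, draw]
    RT 150: heading 90 -> 300
  ]
]
FD 10: (-10,10) -> (-5,1.34) [heading=300, draw]
FD 20: (-5,1.34) -> (5,-15.981) [heading=300, draw]
RT 150: heading 300 -> 150
PD: pen down
PU: pen up
Final: pos=(5,-15.981), heading=150, 8 segment(s) drawn

Segment endpoints: x in {-10, -10, -10, -10, -5, -5, -1.34, 0, 5}, y in {-15.981, 0, 0, 0, 0, 1.34, 5, 8.66, 10}
xmin=-10, ymin=-15.981, xmax=5, ymax=10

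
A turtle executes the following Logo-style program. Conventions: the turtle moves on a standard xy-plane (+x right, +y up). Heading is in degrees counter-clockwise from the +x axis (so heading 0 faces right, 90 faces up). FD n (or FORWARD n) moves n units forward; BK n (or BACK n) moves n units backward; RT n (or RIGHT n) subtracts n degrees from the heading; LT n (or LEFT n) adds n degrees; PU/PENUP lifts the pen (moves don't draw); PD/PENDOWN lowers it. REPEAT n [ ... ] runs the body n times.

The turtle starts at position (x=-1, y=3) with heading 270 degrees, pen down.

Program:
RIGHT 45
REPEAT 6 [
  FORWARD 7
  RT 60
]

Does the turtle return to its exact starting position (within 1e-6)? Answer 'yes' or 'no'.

Executing turtle program step by step:
Start: pos=(-1,3), heading=270, pen down
RT 45: heading 270 -> 225
REPEAT 6 [
  -- iteration 1/6 --
  FD 7: (-1,3) -> (-5.95,-1.95) [heading=225, draw]
  RT 60: heading 225 -> 165
  -- iteration 2/6 --
  FD 7: (-5.95,-1.95) -> (-12.711,-0.138) [heading=165, draw]
  RT 60: heading 165 -> 105
  -- iteration 3/6 --
  FD 7: (-12.711,-0.138) -> (-14.523,6.623) [heading=105, draw]
  RT 60: heading 105 -> 45
  -- iteration 4/6 --
  FD 7: (-14.523,6.623) -> (-9.573,11.573) [heading=45, draw]
  RT 60: heading 45 -> 345
  -- iteration 5/6 --
  FD 7: (-9.573,11.573) -> (-2.812,9.761) [heading=345, draw]
  RT 60: heading 345 -> 285
  -- iteration 6/6 --
  FD 7: (-2.812,9.761) -> (-1,3) [heading=285, draw]
  RT 60: heading 285 -> 225
]
Final: pos=(-1,3), heading=225, 6 segment(s) drawn

Start position: (-1, 3)
Final position: (-1, 3)
Distance = 0; < 1e-6 -> CLOSED

Answer: yes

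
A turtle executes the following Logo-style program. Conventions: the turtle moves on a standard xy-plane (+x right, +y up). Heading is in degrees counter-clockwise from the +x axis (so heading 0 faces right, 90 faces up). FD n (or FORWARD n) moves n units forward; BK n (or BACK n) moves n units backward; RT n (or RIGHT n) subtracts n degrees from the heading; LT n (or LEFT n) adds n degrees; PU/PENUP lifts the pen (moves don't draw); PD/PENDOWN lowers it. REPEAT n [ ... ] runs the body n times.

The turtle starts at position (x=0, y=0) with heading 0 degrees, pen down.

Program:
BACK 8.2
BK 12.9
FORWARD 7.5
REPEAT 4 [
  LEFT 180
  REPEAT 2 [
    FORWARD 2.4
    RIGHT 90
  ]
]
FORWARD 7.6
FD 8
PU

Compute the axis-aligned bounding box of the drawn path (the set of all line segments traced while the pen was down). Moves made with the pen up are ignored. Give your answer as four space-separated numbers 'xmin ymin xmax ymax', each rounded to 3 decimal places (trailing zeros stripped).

Executing turtle program step by step:
Start: pos=(0,0), heading=0, pen down
BK 8.2: (0,0) -> (-8.2,0) [heading=0, draw]
BK 12.9: (-8.2,0) -> (-21.1,0) [heading=0, draw]
FD 7.5: (-21.1,0) -> (-13.6,0) [heading=0, draw]
REPEAT 4 [
  -- iteration 1/4 --
  LT 180: heading 0 -> 180
  REPEAT 2 [
    -- iteration 1/2 --
    FD 2.4: (-13.6,0) -> (-16,0) [heading=180, draw]
    RT 90: heading 180 -> 90
    -- iteration 2/2 --
    FD 2.4: (-16,0) -> (-16,2.4) [heading=90, draw]
    RT 90: heading 90 -> 0
  ]
  -- iteration 2/4 --
  LT 180: heading 0 -> 180
  REPEAT 2 [
    -- iteration 1/2 --
    FD 2.4: (-16,2.4) -> (-18.4,2.4) [heading=180, draw]
    RT 90: heading 180 -> 90
    -- iteration 2/2 --
    FD 2.4: (-18.4,2.4) -> (-18.4,4.8) [heading=90, draw]
    RT 90: heading 90 -> 0
  ]
  -- iteration 3/4 --
  LT 180: heading 0 -> 180
  REPEAT 2 [
    -- iteration 1/2 --
    FD 2.4: (-18.4,4.8) -> (-20.8,4.8) [heading=180, draw]
    RT 90: heading 180 -> 90
    -- iteration 2/2 --
    FD 2.4: (-20.8,4.8) -> (-20.8,7.2) [heading=90, draw]
    RT 90: heading 90 -> 0
  ]
  -- iteration 4/4 --
  LT 180: heading 0 -> 180
  REPEAT 2 [
    -- iteration 1/2 --
    FD 2.4: (-20.8,7.2) -> (-23.2,7.2) [heading=180, draw]
    RT 90: heading 180 -> 90
    -- iteration 2/2 --
    FD 2.4: (-23.2,7.2) -> (-23.2,9.6) [heading=90, draw]
    RT 90: heading 90 -> 0
  ]
]
FD 7.6: (-23.2,9.6) -> (-15.6,9.6) [heading=0, draw]
FD 8: (-15.6,9.6) -> (-7.6,9.6) [heading=0, draw]
PU: pen up
Final: pos=(-7.6,9.6), heading=0, 13 segment(s) drawn

Segment endpoints: x in {-23.2, -21.1, -20.8, -18.4, -16, -15.6, -13.6, -8.2, -7.6, 0}, y in {0, 0, 2.4, 2.4, 4.8, 7.2, 9.6}
xmin=-23.2, ymin=0, xmax=0, ymax=9.6

Answer: -23.2 0 0 9.6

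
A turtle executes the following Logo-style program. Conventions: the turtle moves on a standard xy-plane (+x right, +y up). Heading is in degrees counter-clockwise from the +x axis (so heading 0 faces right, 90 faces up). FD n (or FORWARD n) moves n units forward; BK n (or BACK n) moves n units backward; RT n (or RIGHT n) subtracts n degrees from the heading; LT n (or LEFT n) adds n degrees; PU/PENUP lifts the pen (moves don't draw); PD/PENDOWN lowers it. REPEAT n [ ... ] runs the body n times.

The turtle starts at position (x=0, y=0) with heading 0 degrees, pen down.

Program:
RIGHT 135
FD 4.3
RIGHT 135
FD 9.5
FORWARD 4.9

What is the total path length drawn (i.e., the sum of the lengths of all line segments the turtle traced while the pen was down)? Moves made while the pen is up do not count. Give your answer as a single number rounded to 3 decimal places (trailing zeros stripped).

Executing turtle program step by step:
Start: pos=(0,0), heading=0, pen down
RT 135: heading 0 -> 225
FD 4.3: (0,0) -> (-3.041,-3.041) [heading=225, draw]
RT 135: heading 225 -> 90
FD 9.5: (-3.041,-3.041) -> (-3.041,6.459) [heading=90, draw]
FD 4.9: (-3.041,6.459) -> (-3.041,11.359) [heading=90, draw]
Final: pos=(-3.041,11.359), heading=90, 3 segment(s) drawn

Segment lengths:
  seg 1: (0,0) -> (-3.041,-3.041), length = 4.3
  seg 2: (-3.041,-3.041) -> (-3.041,6.459), length = 9.5
  seg 3: (-3.041,6.459) -> (-3.041,11.359), length = 4.9
Total = 18.7

Answer: 18.7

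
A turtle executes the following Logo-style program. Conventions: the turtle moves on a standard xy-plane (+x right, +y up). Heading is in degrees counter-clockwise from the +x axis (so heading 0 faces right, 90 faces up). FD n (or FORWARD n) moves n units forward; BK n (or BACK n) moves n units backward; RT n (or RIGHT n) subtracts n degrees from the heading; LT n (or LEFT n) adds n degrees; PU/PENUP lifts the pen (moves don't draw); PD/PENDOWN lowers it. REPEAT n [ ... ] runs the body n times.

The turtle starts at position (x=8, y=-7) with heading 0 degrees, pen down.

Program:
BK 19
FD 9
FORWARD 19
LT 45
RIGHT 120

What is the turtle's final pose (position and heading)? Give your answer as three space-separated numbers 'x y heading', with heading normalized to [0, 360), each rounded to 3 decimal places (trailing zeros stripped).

Answer: 17 -7 285

Derivation:
Executing turtle program step by step:
Start: pos=(8,-7), heading=0, pen down
BK 19: (8,-7) -> (-11,-7) [heading=0, draw]
FD 9: (-11,-7) -> (-2,-7) [heading=0, draw]
FD 19: (-2,-7) -> (17,-7) [heading=0, draw]
LT 45: heading 0 -> 45
RT 120: heading 45 -> 285
Final: pos=(17,-7), heading=285, 3 segment(s) drawn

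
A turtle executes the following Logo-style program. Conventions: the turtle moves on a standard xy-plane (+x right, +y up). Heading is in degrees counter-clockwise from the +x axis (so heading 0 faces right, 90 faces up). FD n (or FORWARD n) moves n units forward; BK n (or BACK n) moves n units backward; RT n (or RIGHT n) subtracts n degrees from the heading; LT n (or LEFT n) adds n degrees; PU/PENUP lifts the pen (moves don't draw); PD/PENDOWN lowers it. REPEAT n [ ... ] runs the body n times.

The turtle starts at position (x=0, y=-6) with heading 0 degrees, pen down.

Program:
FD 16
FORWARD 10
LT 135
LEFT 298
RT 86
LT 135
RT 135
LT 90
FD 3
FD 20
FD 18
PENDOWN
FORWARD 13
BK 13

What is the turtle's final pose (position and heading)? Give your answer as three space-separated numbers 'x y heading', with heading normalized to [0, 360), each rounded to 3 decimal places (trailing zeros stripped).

Executing turtle program step by step:
Start: pos=(0,-6), heading=0, pen down
FD 16: (0,-6) -> (16,-6) [heading=0, draw]
FD 10: (16,-6) -> (26,-6) [heading=0, draw]
LT 135: heading 0 -> 135
LT 298: heading 135 -> 73
RT 86: heading 73 -> 347
LT 135: heading 347 -> 122
RT 135: heading 122 -> 347
LT 90: heading 347 -> 77
FD 3: (26,-6) -> (26.675,-3.077) [heading=77, draw]
FD 20: (26.675,-3.077) -> (31.174,16.411) [heading=77, draw]
FD 18: (31.174,16.411) -> (35.223,33.949) [heading=77, draw]
PD: pen down
FD 13: (35.223,33.949) -> (38.147,46.616) [heading=77, draw]
BK 13: (38.147,46.616) -> (35.223,33.949) [heading=77, draw]
Final: pos=(35.223,33.949), heading=77, 7 segment(s) drawn

Answer: 35.223 33.949 77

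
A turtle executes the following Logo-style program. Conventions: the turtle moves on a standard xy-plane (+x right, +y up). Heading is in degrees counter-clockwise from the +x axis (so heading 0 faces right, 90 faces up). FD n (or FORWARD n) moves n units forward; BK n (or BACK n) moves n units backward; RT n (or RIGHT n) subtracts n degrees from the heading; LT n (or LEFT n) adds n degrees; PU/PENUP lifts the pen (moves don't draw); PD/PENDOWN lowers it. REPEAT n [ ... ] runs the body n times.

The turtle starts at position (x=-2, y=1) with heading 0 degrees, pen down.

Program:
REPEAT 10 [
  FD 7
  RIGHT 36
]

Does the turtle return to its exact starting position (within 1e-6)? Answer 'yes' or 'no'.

Executing turtle program step by step:
Start: pos=(-2,1), heading=0, pen down
REPEAT 10 [
  -- iteration 1/10 --
  FD 7: (-2,1) -> (5,1) [heading=0, draw]
  RT 36: heading 0 -> 324
  -- iteration 2/10 --
  FD 7: (5,1) -> (10.663,-3.114) [heading=324, draw]
  RT 36: heading 324 -> 288
  -- iteration 3/10 --
  FD 7: (10.663,-3.114) -> (12.826,-9.772) [heading=288, draw]
  RT 36: heading 288 -> 252
  -- iteration 4/10 --
  FD 7: (12.826,-9.772) -> (10.663,-16.429) [heading=252, draw]
  RT 36: heading 252 -> 216
  -- iteration 5/10 --
  FD 7: (10.663,-16.429) -> (5,-20.544) [heading=216, draw]
  RT 36: heading 216 -> 180
  -- iteration 6/10 --
  FD 7: (5,-20.544) -> (-2,-20.544) [heading=180, draw]
  RT 36: heading 180 -> 144
  -- iteration 7/10 --
  FD 7: (-2,-20.544) -> (-7.663,-16.429) [heading=144, draw]
  RT 36: heading 144 -> 108
  -- iteration 8/10 --
  FD 7: (-7.663,-16.429) -> (-9.826,-9.772) [heading=108, draw]
  RT 36: heading 108 -> 72
  -- iteration 9/10 --
  FD 7: (-9.826,-9.772) -> (-7.663,-3.114) [heading=72, draw]
  RT 36: heading 72 -> 36
  -- iteration 10/10 --
  FD 7: (-7.663,-3.114) -> (-2,1) [heading=36, draw]
  RT 36: heading 36 -> 0
]
Final: pos=(-2,1), heading=0, 10 segment(s) drawn

Start position: (-2, 1)
Final position: (-2, 1)
Distance = 0; < 1e-6 -> CLOSED

Answer: yes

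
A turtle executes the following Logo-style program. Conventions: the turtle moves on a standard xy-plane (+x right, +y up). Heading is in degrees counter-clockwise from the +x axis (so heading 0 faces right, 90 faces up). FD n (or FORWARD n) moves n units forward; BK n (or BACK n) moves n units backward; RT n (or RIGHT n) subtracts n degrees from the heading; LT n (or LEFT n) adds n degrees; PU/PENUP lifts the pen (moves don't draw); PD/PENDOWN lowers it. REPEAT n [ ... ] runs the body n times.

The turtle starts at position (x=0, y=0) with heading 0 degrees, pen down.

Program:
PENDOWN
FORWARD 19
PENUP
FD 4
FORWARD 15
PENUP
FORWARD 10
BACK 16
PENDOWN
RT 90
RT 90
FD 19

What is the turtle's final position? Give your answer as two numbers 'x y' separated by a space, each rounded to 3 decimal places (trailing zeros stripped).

Executing turtle program step by step:
Start: pos=(0,0), heading=0, pen down
PD: pen down
FD 19: (0,0) -> (19,0) [heading=0, draw]
PU: pen up
FD 4: (19,0) -> (23,0) [heading=0, move]
FD 15: (23,0) -> (38,0) [heading=0, move]
PU: pen up
FD 10: (38,0) -> (48,0) [heading=0, move]
BK 16: (48,0) -> (32,0) [heading=0, move]
PD: pen down
RT 90: heading 0 -> 270
RT 90: heading 270 -> 180
FD 19: (32,0) -> (13,0) [heading=180, draw]
Final: pos=(13,0), heading=180, 2 segment(s) drawn

Answer: 13 0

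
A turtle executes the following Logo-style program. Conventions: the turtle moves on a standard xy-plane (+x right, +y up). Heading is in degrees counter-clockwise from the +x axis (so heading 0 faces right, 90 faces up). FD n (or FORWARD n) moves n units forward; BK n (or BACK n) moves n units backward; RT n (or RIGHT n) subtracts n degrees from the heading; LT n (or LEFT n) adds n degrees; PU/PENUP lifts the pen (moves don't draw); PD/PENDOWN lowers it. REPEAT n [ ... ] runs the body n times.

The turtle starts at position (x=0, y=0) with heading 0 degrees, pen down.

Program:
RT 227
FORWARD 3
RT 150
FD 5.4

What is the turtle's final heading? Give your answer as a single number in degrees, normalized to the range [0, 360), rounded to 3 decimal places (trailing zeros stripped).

Answer: 343

Derivation:
Executing turtle program step by step:
Start: pos=(0,0), heading=0, pen down
RT 227: heading 0 -> 133
FD 3: (0,0) -> (-2.046,2.194) [heading=133, draw]
RT 150: heading 133 -> 343
FD 5.4: (-2.046,2.194) -> (3.118,0.615) [heading=343, draw]
Final: pos=(3.118,0.615), heading=343, 2 segment(s) drawn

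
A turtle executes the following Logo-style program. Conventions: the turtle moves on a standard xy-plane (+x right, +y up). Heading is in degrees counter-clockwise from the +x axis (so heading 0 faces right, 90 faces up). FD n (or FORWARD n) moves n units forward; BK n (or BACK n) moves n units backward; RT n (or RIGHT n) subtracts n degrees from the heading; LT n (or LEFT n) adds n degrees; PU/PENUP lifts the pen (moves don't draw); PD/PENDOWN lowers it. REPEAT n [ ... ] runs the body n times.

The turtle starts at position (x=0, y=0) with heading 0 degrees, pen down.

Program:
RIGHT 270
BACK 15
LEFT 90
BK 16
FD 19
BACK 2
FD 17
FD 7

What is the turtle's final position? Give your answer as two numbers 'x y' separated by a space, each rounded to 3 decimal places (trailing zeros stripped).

Answer: -25 -15

Derivation:
Executing turtle program step by step:
Start: pos=(0,0), heading=0, pen down
RT 270: heading 0 -> 90
BK 15: (0,0) -> (0,-15) [heading=90, draw]
LT 90: heading 90 -> 180
BK 16: (0,-15) -> (16,-15) [heading=180, draw]
FD 19: (16,-15) -> (-3,-15) [heading=180, draw]
BK 2: (-3,-15) -> (-1,-15) [heading=180, draw]
FD 17: (-1,-15) -> (-18,-15) [heading=180, draw]
FD 7: (-18,-15) -> (-25,-15) [heading=180, draw]
Final: pos=(-25,-15), heading=180, 6 segment(s) drawn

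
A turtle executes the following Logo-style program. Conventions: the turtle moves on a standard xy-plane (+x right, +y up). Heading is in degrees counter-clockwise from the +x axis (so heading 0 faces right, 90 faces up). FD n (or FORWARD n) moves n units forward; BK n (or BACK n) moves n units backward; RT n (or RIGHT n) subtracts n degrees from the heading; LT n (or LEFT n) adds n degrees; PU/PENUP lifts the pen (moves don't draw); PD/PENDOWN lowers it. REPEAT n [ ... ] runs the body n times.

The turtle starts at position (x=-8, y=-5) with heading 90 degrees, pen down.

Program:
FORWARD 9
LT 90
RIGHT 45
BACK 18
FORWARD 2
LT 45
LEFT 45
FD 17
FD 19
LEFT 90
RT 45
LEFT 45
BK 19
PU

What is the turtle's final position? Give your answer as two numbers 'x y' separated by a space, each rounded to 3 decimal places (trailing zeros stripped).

Executing turtle program step by step:
Start: pos=(-8,-5), heading=90, pen down
FD 9: (-8,-5) -> (-8,4) [heading=90, draw]
LT 90: heading 90 -> 180
RT 45: heading 180 -> 135
BK 18: (-8,4) -> (4.728,-8.728) [heading=135, draw]
FD 2: (4.728,-8.728) -> (3.314,-7.314) [heading=135, draw]
LT 45: heading 135 -> 180
LT 45: heading 180 -> 225
FD 17: (3.314,-7.314) -> (-8.707,-19.335) [heading=225, draw]
FD 19: (-8.707,-19.335) -> (-22.142,-32.77) [heading=225, draw]
LT 90: heading 225 -> 315
RT 45: heading 315 -> 270
LT 45: heading 270 -> 315
BK 19: (-22.142,-32.77) -> (-35.577,-19.335) [heading=315, draw]
PU: pen up
Final: pos=(-35.577,-19.335), heading=315, 6 segment(s) drawn

Answer: -35.577 -19.335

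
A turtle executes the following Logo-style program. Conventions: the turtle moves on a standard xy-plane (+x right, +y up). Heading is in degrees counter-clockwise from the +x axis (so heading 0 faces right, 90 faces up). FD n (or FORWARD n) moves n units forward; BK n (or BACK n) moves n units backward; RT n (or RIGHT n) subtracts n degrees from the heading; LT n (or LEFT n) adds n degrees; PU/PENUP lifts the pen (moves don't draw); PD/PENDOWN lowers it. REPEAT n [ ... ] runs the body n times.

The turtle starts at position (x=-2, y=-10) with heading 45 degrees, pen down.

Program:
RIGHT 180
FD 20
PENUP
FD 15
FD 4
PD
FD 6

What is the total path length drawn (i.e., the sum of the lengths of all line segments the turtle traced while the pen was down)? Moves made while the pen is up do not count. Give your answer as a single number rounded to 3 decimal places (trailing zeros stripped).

Answer: 26

Derivation:
Executing turtle program step by step:
Start: pos=(-2,-10), heading=45, pen down
RT 180: heading 45 -> 225
FD 20: (-2,-10) -> (-16.142,-24.142) [heading=225, draw]
PU: pen up
FD 15: (-16.142,-24.142) -> (-26.749,-34.749) [heading=225, move]
FD 4: (-26.749,-34.749) -> (-29.577,-37.577) [heading=225, move]
PD: pen down
FD 6: (-29.577,-37.577) -> (-33.82,-41.82) [heading=225, draw]
Final: pos=(-33.82,-41.82), heading=225, 2 segment(s) drawn

Segment lengths:
  seg 1: (-2,-10) -> (-16.142,-24.142), length = 20
  seg 2: (-29.577,-37.577) -> (-33.82,-41.82), length = 6
Total = 26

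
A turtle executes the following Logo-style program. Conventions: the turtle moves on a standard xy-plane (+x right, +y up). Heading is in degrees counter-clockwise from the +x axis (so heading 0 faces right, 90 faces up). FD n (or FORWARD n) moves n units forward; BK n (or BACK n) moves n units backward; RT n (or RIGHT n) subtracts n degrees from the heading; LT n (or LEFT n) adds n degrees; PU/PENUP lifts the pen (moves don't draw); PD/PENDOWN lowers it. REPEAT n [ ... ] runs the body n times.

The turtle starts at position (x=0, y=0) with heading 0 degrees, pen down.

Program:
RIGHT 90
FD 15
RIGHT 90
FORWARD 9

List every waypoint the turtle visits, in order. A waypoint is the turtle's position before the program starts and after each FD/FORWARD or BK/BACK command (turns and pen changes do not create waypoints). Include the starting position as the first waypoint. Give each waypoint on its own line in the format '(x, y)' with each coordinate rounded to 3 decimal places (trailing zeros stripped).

Executing turtle program step by step:
Start: pos=(0,0), heading=0, pen down
RT 90: heading 0 -> 270
FD 15: (0,0) -> (0,-15) [heading=270, draw]
RT 90: heading 270 -> 180
FD 9: (0,-15) -> (-9,-15) [heading=180, draw]
Final: pos=(-9,-15), heading=180, 2 segment(s) drawn
Waypoints (3 total):
(0, 0)
(0, -15)
(-9, -15)

Answer: (0, 0)
(0, -15)
(-9, -15)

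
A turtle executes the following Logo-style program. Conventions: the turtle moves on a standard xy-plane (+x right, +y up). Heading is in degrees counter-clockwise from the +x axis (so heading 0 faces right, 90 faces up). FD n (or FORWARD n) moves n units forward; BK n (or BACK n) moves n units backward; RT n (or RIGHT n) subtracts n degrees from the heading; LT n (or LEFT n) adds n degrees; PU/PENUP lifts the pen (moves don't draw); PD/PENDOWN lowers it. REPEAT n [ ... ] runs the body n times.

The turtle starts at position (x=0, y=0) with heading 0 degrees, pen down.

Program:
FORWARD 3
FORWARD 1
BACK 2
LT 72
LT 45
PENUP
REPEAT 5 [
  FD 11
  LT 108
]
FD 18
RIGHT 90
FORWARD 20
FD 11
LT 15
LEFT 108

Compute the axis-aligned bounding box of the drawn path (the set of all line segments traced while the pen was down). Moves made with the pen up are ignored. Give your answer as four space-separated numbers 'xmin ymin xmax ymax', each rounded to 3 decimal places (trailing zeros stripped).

Answer: 0 0 4 0

Derivation:
Executing turtle program step by step:
Start: pos=(0,0), heading=0, pen down
FD 3: (0,0) -> (3,0) [heading=0, draw]
FD 1: (3,0) -> (4,0) [heading=0, draw]
BK 2: (4,0) -> (2,0) [heading=0, draw]
LT 72: heading 0 -> 72
LT 45: heading 72 -> 117
PU: pen up
REPEAT 5 [
  -- iteration 1/5 --
  FD 11: (2,0) -> (-2.994,9.801) [heading=117, move]
  LT 108: heading 117 -> 225
  -- iteration 2/5 --
  FD 11: (-2.994,9.801) -> (-10.772,2.023) [heading=225, move]
  LT 108: heading 225 -> 333
  -- iteration 3/5 --
  FD 11: (-10.772,2.023) -> (-0.971,-2.971) [heading=333, move]
  LT 108: heading 333 -> 81
  -- iteration 4/5 --
  FD 11: (-0.971,-2.971) -> (0.75,7.894) [heading=81, move]
  LT 108: heading 81 -> 189
  -- iteration 5/5 --
  FD 11: (0.75,7.894) -> (-10.115,6.173) [heading=189, move]
  LT 108: heading 189 -> 297
]
FD 18: (-10.115,6.173) -> (-1.943,-9.865) [heading=297, move]
RT 90: heading 297 -> 207
FD 20: (-1.943,-9.865) -> (-19.763,-18.945) [heading=207, move]
FD 11: (-19.763,-18.945) -> (-29.564,-23.939) [heading=207, move]
LT 15: heading 207 -> 222
LT 108: heading 222 -> 330
Final: pos=(-29.564,-23.939), heading=330, 3 segment(s) drawn

Segment endpoints: x in {0, 2, 3, 4}, y in {0}
xmin=0, ymin=0, xmax=4, ymax=0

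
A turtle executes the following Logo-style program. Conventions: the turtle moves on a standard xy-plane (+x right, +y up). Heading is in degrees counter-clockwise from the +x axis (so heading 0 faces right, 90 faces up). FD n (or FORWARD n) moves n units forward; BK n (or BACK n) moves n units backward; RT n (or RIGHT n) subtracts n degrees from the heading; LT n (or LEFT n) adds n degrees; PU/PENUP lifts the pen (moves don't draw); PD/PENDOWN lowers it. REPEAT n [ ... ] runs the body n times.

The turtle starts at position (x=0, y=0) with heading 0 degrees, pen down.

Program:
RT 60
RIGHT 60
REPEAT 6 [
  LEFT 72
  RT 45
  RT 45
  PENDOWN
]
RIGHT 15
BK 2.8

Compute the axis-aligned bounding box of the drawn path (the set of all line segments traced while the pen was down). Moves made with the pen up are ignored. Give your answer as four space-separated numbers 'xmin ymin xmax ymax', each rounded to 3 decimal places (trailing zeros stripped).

Executing turtle program step by step:
Start: pos=(0,0), heading=0, pen down
RT 60: heading 0 -> 300
RT 60: heading 300 -> 240
REPEAT 6 [
  -- iteration 1/6 --
  LT 72: heading 240 -> 312
  RT 45: heading 312 -> 267
  RT 45: heading 267 -> 222
  PD: pen down
  -- iteration 2/6 --
  LT 72: heading 222 -> 294
  RT 45: heading 294 -> 249
  RT 45: heading 249 -> 204
  PD: pen down
  -- iteration 3/6 --
  LT 72: heading 204 -> 276
  RT 45: heading 276 -> 231
  RT 45: heading 231 -> 186
  PD: pen down
  -- iteration 4/6 --
  LT 72: heading 186 -> 258
  RT 45: heading 258 -> 213
  RT 45: heading 213 -> 168
  PD: pen down
  -- iteration 5/6 --
  LT 72: heading 168 -> 240
  RT 45: heading 240 -> 195
  RT 45: heading 195 -> 150
  PD: pen down
  -- iteration 6/6 --
  LT 72: heading 150 -> 222
  RT 45: heading 222 -> 177
  RT 45: heading 177 -> 132
  PD: pen down
]
RT 15: heading 132 -> 117
BK 2.8: (0,0) -> (1.271,-2.495) [heading=117, draw]
Final: pos=(1.271,-2.495), heading=117, 1 segment(s) drawn

Segment endpoints: x in {0, 1.271}, y in {-2.495, 0}
xmin=0, ymin=-2.495, xmax=1.271, ymax=0

Answer: 0 -2.495 1.271 0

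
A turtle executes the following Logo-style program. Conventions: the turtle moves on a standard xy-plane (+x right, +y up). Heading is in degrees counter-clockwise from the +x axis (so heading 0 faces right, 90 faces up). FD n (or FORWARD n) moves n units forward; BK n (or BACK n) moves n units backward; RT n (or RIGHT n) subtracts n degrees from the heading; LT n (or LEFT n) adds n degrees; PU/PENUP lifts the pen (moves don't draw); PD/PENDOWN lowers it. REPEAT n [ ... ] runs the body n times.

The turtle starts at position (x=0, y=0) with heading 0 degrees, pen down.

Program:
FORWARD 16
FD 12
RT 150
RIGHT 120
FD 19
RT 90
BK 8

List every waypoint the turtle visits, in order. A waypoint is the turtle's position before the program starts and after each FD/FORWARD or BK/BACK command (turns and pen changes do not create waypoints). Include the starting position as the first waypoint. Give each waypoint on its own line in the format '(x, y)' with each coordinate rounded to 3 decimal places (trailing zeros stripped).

Answer: (0, 0)
(16, 0)
(28, 0)
(28, 19)
(20, 19)

Derivation:
Executing turtle program step by step:
Start: pos=(0,0), heading=0, pen down
FD 16: (0,0) -> (16,0) [heading=0, draw]
FD 12: (16,0) -> (28,0) [heading=0, draw]
RT 150: heading 0 -> 210
RT 120: heading 210 -> 90
FD 19: (28,0) -> (28,19) [heading=90, draw]
RT 90: heading 90 -> 0
BK 8: (28,19) -> (20,19) [heading=0, draw]
Final: pos=(20,19), heading=0, 4 segment(s) drawn
Waypoints (5 total):
(0, 0)
(16, 0)
(28, 0)
(28, 19)
(20, 19)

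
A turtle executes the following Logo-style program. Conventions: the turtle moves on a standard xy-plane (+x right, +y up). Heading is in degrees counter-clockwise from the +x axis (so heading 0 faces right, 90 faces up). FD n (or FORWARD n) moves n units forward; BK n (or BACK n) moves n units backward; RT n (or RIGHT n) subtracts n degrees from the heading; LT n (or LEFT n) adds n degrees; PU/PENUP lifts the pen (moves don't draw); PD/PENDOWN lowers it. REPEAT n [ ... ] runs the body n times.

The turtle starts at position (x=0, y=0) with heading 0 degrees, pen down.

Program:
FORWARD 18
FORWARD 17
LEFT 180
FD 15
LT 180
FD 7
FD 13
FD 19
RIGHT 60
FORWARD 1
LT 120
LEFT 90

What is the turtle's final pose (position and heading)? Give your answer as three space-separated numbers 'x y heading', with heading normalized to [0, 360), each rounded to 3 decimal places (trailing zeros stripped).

Executing turtle program step by step:
Start: pos=(0,0), heading=0, pen down
FD 18: (0,0) -> (18,0) [heading=0, draw]
FD 17: (18,0) -> (35,0) [heading=0, draw]
LT 180: heading 0 -> 180
FD 15: (35,0) -> (20,0) [heading=180, draw]
LT 180: heading 180 -> 0
FD 7: (20,0) -> (27,0) [heading=0, draw]
FD 13: (27,0) -> (40,0) [heading=0, draw]
FD 19: (40,0) -> (59,0) [heading=0, draw]
RT 60: heading 0 -> 300
FD 1: (59,0) -> (59.5,-0.866) [heading=300, draw]
LT 120: heading 300 -> 60
LT 90: heading 60 -> 150
Final: pos=(59.5,-0.866), heading=150, 7 segment(s) drawn

Answer: 59.5 -0.866 150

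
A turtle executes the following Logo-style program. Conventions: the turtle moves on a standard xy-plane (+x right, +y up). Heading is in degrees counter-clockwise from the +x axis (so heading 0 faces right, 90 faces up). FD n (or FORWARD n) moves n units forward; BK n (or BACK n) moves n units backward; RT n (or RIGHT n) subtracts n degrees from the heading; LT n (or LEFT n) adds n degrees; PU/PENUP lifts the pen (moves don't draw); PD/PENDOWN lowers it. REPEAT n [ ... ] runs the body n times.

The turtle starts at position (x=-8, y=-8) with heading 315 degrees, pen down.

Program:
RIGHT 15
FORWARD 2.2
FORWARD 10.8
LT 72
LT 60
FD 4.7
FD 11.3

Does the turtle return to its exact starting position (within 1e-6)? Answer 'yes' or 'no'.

Executing turtle program step by step:
Start: pos=(-8,-8), heading=315, pen down
RT 15: heading 315 -> 300
FD 2.2: (-8,-8) -> (-6.9,-9.905) [heading=300, draw]
FD 10.8: (-6.9,-9.905) -> (-1.5,-19.258) [heading=300, draw]
LT 72: heading 300 -> 12
LT 60: heading 12 -> 72
FD 4.7: (-1.5,-19.258) -> (-0.048,-14.788) [heading=72, draw]
FD 11.3: (-0.048,-14.788) -> (3.444,-4.041) [heading=72, draw]
Final: pos=(3.444,-4.041), heading=72, 4 segment(s) drawn

Start position: (-8, -8)
Final position: (3.444, -4.041)
Distance = 12.11; >= 1e-6 -> NOT closed

Answer: no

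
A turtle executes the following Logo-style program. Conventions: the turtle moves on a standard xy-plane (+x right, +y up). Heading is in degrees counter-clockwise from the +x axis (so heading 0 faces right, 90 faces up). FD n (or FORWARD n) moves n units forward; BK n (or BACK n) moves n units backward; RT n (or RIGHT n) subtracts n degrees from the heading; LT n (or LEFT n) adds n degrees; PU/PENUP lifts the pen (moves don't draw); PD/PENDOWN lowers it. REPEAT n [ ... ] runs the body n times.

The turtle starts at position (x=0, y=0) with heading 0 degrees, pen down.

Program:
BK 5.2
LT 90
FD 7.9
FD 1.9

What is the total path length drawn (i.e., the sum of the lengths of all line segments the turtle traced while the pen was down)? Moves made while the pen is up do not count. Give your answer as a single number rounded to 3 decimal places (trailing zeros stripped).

Answer: 15

Derivation:
Executing turtle program step by step:
Start: pos=(0,0), heading=0, pen down
BK 5.2: (0,0) -> (-5.2,0) [heading=0, draw]
LT 90: heading 0 -> 90
FD 7.9: (-5.2,0) -> (-5.2,7.9) [heading=90, draw]
FD 1.9: (-5.2,7.9) -> (-5.2,9.8) [heading=90, draw]
Final: pos=(-5.2,9.8), heading=90, 3 segment(s) drawn

Segment lengths:
  seg 1: (0,0) -> (-5.2,0), length = 5.2
  seg 2: (-5.2,0) -> (-5.2,7.9), length = 7.9
  seg 3: (-5.2,7.9) -> (-5.2,9.8), length = 1.9
Total = 15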